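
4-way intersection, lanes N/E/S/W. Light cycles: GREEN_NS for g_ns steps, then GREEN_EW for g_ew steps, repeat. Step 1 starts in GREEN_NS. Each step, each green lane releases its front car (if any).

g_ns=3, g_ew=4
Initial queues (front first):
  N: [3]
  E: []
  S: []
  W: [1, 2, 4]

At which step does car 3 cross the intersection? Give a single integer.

Step 1 [NS]: N:car3-GO,E:wait,S:empty,W:wait | queues: N=0 E=0 S=0 W=3
Step 2 [NS]: N:empty,E:wait,S:empty,W:wait | queues: N=0 E=0 S=0 W=3
Step 3 [NS]: N:empty,E:wait,S:empty,W:wait | queues: N=0 E=0 S=0 W=3
Step 4 [EW]: N:wait,E:empty,S:wait,W:car1-GO | queues: N=0 E=0 S=0 W=2
Step 5 [EW]: N:wait,E:empty,S:wait,W:car2-GO | queues: N=0 E=0 S=0 W=1
Step 6 [EW]: N:wait,E:empty,S:wait,W:car4-GO | queues: N=0 E=0 S=0 W=0
Car 3 crosses at step 1

1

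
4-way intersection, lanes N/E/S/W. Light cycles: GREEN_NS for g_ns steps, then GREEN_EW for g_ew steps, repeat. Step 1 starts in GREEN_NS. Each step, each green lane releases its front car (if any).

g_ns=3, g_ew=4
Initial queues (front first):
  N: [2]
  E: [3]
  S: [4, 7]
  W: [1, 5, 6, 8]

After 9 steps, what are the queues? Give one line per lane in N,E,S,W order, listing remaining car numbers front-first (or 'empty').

Step 1 [NS]: N:car2-GO,E:wait,S:car4-GO,W:wait | queues: N=0 E=1 S=1 W=4
Step 2 [NS]: N:empty,E:wait,S:car7-GO,W:wait | queues: N=0 E=1 S=0 W=4
Step 3 [NS]: N:empty,E:wait,S:empty,W:wait | queues: N=0 E=1 S=0 W=4
Step 4 [EW]: N:wait,E:car3-GO,S:wait,W:car1-GO | queues: N=0 E=0 S=0 W=3
Step 5 [EW]: N:wait,E:empty,S:wait,W:car5-GO | queues: N=0 E=0 S=0 W=2
Step 6 [EW]: N:wait,E:empty,S:wait,W:car6-GO | queues: N=0 E=0 S=0 W=1
Step 7 [EW]: N:wait,E:empty,S:wait,W:car8-GO | queues: N=0 E=0 S=0 W=0

N: empty
E: empty
S: empty
W: empty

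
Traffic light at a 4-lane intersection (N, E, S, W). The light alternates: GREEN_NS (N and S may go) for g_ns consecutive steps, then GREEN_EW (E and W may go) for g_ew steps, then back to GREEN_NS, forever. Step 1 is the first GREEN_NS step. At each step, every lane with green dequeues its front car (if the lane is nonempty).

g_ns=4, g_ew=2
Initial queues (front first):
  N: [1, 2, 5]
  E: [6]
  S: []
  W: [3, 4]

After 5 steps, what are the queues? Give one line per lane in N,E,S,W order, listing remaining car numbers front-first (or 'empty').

Step 1 [NS]: N:car1-GO,E:wait,S:empty,W:wait | queues: N=2 E=1 S=0 W=2
Step 2 [NS]: N:car2-GO,E:wait,S:empty,W:wait | queues: N=1 E=1 S=0 W=2
Step 3 [NS]: N:car5-GO,E:wait,S:empty,W:wait | queues: N=0 E=1 S=0 W=2
Step 4 [NS]: N:empty,E:wait,S:empty,W:wait | queues: N=0 E=1 S=0 W=2
Step 5 [EW]: N:wait,E:car6-GO,S:wait,W:car3-GO | queues: N=0 E=0 S=0 W=1

N: empty
E: empty
S: empty
W: 4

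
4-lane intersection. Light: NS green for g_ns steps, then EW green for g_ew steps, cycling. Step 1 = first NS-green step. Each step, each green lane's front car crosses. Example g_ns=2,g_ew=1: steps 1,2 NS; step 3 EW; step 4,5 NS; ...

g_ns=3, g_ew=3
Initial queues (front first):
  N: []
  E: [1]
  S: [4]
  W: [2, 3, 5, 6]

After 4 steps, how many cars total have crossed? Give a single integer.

Answer: 3

Derivation:
Step 1 [NS]: N:empty,E:wait,S:car4-GO,W:wait | queues: N=0 E=1 S=0 W=4
Step 2 [NS]: N:empty,E:wait,S:empty,W:wait | queues: N=0 E=1 S=0 W=4
Step 3 [NS]: N:empty,E:wait,S:empty,W:wait | queues: N=0 E=1 S=0 W=4
Step 4 [EW]: N:wait,E:car1-GO,S:wait,W:car2-GO | queues: N=0 E=0 S=0 W=3
Cars crossed by step 4: 3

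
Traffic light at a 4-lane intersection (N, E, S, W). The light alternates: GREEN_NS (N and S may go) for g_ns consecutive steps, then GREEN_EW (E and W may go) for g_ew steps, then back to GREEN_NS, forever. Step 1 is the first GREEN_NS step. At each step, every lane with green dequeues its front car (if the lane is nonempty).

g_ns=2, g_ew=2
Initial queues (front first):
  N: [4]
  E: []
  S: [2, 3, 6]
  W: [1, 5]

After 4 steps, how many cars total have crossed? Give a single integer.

Step 1 [NS]: N:car4-GO,E:wait,S:car2-GO,W:wait | queues: N=0 E=0 S=2 W=2
Step 2 [NS]: N:empty,E:wait,S:car3-GO,W:wait | queues: N=0 E=0 S=1 W=2
Step 3 [EW]: N:wait,E:empty,S:wait,W:car1-GO | queues: N=0 E=0 S=1 W=1
Step 4 [EW]: N:wait,E:empty,S:wait,W:car5-GO | queues: N=0 E=0 S=1 W=0
Cars crossed by step 4: 5

Answer: 5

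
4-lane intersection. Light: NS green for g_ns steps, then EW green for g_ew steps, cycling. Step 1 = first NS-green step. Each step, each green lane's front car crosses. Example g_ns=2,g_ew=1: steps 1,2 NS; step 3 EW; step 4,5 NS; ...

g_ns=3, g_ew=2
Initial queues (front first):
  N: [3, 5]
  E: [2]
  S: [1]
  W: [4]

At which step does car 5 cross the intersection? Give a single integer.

Step 1 [NS]: N:car3-GO,E:wait,S:car1-GO,W:wait | queues: N=1 E=1 S=0 W=1
Step 2 [NS]: N:car5-GO,E:wait,S:empty,W:wait | queues: N=0 E=1 S=0 W=1
Step 3 [NS]: N:empty,E:wait,S:empty,W:wait | queues: N=0 E=1 S=0 W=1
Step 4 [EW]: N:wait,E:car2-GO,S:wait,W:car4-GO | queues: N=0 E=0 S=0 W=0
Car 5 crosses at step 2

2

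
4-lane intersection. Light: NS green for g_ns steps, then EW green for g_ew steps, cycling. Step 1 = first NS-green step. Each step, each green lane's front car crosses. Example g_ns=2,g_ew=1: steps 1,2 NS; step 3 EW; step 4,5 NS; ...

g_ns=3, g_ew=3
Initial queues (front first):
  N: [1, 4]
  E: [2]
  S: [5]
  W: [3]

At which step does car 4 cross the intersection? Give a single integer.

Step 1 [NS]: N:car1-GO,E:wait,S:car5-GO,W:wait | queues: N=1 E=1 S=0 W=1
Step 2 [NS]: N:car4-GO,E:wait,S:empty,W:wait | queues: N=0 E=1 S=0 W=1
Step 3 [NS]: N:empty,E:wait,S:empty,W:wait | queues: N=0 E=1 S=0 W=1
Step 4 [EW]: N:wait,E:car2-GO,S:wait,W:car3-GO | queues: N=0 E=0 S=0 W=0
Car 4 crosses at step 2

2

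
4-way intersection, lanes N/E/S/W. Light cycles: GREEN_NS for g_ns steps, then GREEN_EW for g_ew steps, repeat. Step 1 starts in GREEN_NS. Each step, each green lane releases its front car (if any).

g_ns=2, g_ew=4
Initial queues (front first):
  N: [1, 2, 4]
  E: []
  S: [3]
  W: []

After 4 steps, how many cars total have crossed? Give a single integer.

Step 1 [NS]: N:car1-GO,E:wait,S:car3-GO,W:wait | queues: N=2 E=0 S=0 W=0
Step 2 [NS]: N:car2-GO,E:wait,S:empty,W:wait | queues: N=1 E=0 S=0 W=0
Step 3 [EW]: N:wait,E:empty,S:wait,W:empty | queues: N=1 E=0 S=0 W=0
Step 4 [EW]: N:wait,E:empty,S:wait,W:empty | queues: N=1 E=0 S=0 W=0
Cars crossed by step 4: 3

Answer: 3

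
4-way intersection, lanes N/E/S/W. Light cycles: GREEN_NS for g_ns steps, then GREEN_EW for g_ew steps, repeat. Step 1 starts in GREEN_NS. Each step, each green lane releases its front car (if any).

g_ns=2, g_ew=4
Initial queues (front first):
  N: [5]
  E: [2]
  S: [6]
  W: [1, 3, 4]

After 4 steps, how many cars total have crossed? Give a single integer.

Step 1 [NS]: N:car5-GO,E:wait,S:car6-GO,W:wait | queues: N=0 E=1 S=0 W=3
Step 2 [NS]: N:empty,E:wait,S:empty,W:wait | queues: N=0 E=1 S=0 W=3
Step 3 [EW]: N:wait,E:car2-GO,S:wait,W:car1-GO | queues: N=0 E=0 S=0 W=2
Step 4 [EW]: N:wait,E:empty,S:wait,W:car3-GO | queues: N=0 E=0 S=0 W=1
Cars crossed by step 4: 5

Answer: 5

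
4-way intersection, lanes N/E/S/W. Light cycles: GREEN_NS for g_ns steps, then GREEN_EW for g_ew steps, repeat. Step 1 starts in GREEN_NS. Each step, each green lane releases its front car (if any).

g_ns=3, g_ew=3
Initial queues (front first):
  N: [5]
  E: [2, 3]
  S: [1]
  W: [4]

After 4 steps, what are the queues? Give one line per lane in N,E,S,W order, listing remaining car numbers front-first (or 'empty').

Step 1 [NS]: N:car5-GO,E:wait,S:car1-GO,W:wait | queues: N=0 E=2 S=0 W=1
Step 2 [NS]: N:empty,E:wait,S:empty,W:wait | queues: N=0 E=2 S=0 W=1
Step 3 [NS]: N:empty,E:wait,S:empty,W:wait | queues: N=0 E=2 S=0 W=1
Step 4 [EW]: N:wait,E:car2-GO,S:wait,W:car4-GO | queues: N=0 E=1 S=0 W=0

N: empty
E: 3
S: empty
W: empty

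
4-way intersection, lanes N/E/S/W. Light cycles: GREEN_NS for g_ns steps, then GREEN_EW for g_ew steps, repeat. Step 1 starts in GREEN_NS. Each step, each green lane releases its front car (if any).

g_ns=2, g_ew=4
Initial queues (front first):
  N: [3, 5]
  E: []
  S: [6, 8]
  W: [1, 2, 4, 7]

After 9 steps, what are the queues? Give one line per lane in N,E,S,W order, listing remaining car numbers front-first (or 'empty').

Step 1 [NS]: N:car3-GO,E:wait,S:car6-GO,W:wait | queues: N=1 E=0 S=1 W=4
Step 2 [NS]: N:car5-GO,E:wait,S:car8-GO,W:wait | queues: N=0 E=0 S=0 W=4
Step 3 [EW]: N:wait,E:empty,S:wait,W:car1-GO | queues: N=0 E=0 S=0 W=3
Step 4 [EW]: N:wait,E:empty,S:wait,W:car2-GO | queues: N=0 E=0 S=0 W=2
Step 5 [EW]: N:wait,E:empty,S:wait,W:car4-GO | queues: N=0 E=0 S=0 W=1
Step 6 [EW]: N:wait,E:empty,S:wait,W:car7-GO | queues: N=0 E=0 S=0 W=0

N: empty
E: empty
S: empty
W: empty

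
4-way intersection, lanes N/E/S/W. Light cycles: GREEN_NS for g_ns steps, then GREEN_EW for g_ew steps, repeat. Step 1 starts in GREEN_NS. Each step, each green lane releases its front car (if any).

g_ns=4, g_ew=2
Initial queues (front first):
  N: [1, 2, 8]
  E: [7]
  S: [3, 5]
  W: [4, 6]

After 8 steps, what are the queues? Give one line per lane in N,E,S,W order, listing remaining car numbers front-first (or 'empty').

Step 1 [NS]: N:car1-GO,E:wait,S:car3-GO,W:wait | queues: N=2 E=1 S=1 W=2
Step 2 [NS]: N:car2-GO,E:wait,S:car5-GO,W:wait | queues: N=1 E=1 S=0 W=2
Step 3 [NS]: N:car8-GO,E:wait,S:empty,W:wait | queues: N=0 E=1 S=0 W=2
Step 4 [NS]: N:empty,E:wait,S:empty,W:wait | queues: N=0 E=1 S=0 W=2
Step 5 [EW]: N:wait,E:car7-GO,S:wait,W:car4-GO | queues: N=0 E=0 S=0 W=1
Step 6 [EW]: N:wait,E:empty,S:wait,W:car6-GO | queues: N=0 E=0 S=0 W=0

N: empty
E: empty
S: empty
W: empty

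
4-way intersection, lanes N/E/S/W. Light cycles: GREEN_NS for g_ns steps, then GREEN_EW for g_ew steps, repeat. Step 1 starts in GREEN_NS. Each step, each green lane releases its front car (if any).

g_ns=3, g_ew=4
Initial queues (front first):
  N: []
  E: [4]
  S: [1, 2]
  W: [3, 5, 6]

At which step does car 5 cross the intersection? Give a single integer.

Step 1 [NS]: N:empty,E:wait,S:car1-GO,W:wait | queues: N=0 E=1 S=1 W=3
Step 2 [NS]: N:empty,E:wait,S:car2-GO,W:wait | queues: N=0 E=1 S=0 W=3
Step 3 [NS]: N:empty,E:wait,S:empty,W:wait | queues: N=0 E=1 S=0 W=3
Step 4 [EW]: N:wait,E:car4-GO,S:wait,W:car3-GO | queues: N=0 E=0 S=0 W=2
Step 5 [EW]: N:wait,E:empty,S:wait,W:car5-GO | queues: N=0 E=0 S=0 W=1
Step 6 [EW]: N:wait,E:empty,S:wait,W:car6-GO | queues: N=0 E=0 S=0 W=0
Car 5 crosses at step 5

5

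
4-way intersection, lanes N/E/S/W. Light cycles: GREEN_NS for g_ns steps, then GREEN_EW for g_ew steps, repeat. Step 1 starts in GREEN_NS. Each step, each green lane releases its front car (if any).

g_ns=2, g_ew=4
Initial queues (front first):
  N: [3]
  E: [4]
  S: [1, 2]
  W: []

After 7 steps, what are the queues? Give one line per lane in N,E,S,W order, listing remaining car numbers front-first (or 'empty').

Step 1 [NS]: N:car3-GO,E:wait,S:car1-GO,W:wait | queues: N=0 E=1 S=1 W=0
Step 2 [NS]: N:empty,E:wait,S:car2-GO,W:wait | queues: N=0 E=1 S=0 W=0
Step 3 [EW]: N:wait,E:car4-GO,S:wait,W:empty | queues: N=0 E=0 S=0 W=0

N: empty
E: empty
S: empty
W: empty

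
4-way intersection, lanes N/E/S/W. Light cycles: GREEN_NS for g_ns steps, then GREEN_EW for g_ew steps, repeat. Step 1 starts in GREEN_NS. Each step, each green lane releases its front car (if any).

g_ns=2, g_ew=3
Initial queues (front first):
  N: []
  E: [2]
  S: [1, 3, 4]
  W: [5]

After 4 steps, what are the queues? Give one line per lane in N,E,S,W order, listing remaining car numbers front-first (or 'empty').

Step 1 [NS]: N:empty,E:wait,S:car1-GO,W:wait | queues: N=0 E=1 S=2 W=1
Step 2 [NS]: N:empty,E:wait,S:car3-GO,W:wait | queues: N=0 E=1 S=1 W=1
Step 3 [EW]: N:wait,E:car2-GO,S:wait,W:car5-GO | queues: N=0 E=0 S=1 W=0
Step 4 [EW]: N:wait,E:empty,S:wait,W:empty | queues: N=0 E=0 S=1 W=0

N: empty
E: empty
S: 4
W: empty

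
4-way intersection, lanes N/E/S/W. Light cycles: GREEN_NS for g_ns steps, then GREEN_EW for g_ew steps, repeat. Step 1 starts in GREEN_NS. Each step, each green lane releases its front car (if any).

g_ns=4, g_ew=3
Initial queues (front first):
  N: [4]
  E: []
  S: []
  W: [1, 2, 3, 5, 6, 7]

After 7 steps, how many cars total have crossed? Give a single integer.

Step 1 [NS]: N:car4-GO,E:wait,S:empty,W:wait | queues: N=0 E=0 S=0 W=6
Step 2 [NS]: N:empty,E:wait,S:empty,W:wait | queues: N=0 E=0 S=0 W=6
Step 3 [NS]: N:empty,E:wait,S:empty,W:wait | queues: N=0 E=0 S=0 W=6
Step 4 [NS]: N:empty,E:wait,S:empty,W:wait | queues: N=0 E=0 S=0 W=6
Step 5 [EW]: N:wait,E:empty,S:wait,W:car1-GO | queues: N=0 E=0 S=0 W=5
Step 6 [EW]: N:wait,E:empty,S:wait,W:car2-GO | queues: N=0 E=0 S=0 W=4
Step 7 [EW]: N:wait,E:empty,S:wait,W:car3-GO | queues: N=0 E=0 S=0 W=3
Cars crossed by step 7: 4

Answer: 4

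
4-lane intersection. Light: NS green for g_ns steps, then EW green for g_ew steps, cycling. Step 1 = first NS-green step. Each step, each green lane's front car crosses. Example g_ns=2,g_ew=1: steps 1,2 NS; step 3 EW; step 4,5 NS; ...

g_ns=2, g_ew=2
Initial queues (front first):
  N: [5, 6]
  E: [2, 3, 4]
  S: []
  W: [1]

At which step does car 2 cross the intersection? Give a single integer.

Step 1 [NS]: N:car5-GO,E:wait,S:empty,W:wait | queues: N=1 E=3 S=0 W=1
Step 2 [NS]: N:car6-GO,E:wait,S:empty,W:wait | queues: N=0 E=3 S=0 W=1
Step 3 [EW]: N:wait,E:car2-GO,S:wait,W:car1-GO | queues: N=0 E=2 S=0 W=0
Step 4 [EW]: N:wait,E:car3-GO,S:wait,W:empty | queues: N=0 E=1 S=0 W=0
Step 5 [NS]: N:empty,E:wait,S:empty,W:wait | queues: N=0 E=1 S=0 W=0
Step 6 [NS]: N:empty,E:wait,S:empty,W:wait | queues: N=0 E=1 S=0 W=0
Step 7 [EW]: N:wait,E:car4-GO,S:wait,W:empty | queues: N=0 E=0 S=0 W=0
Car 2 crosses at step 3

3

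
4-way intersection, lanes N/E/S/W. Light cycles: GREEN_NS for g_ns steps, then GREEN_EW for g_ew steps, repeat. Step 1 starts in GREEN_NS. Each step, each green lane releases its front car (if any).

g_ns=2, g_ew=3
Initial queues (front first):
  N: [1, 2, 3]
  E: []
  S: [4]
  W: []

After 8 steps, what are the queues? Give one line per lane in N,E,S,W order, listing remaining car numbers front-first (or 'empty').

Step 1 [NS]: N:car1-GO,E:wait,S:car4-GO,W:wait | queues: N=2 E=0 S=0 W=0
Step 2 [NS]: N:car2-GO,E:wait,S:empty,W:wait | queues: N=1 E=0 S=0 W=0
Step 3 [EW]: N:wait,E:empty,S:wait,W:empty | queues: N=1 E=0 S=0 W=0
Step 4 [EW]: N:wait,E:empty,S:wait,W:empty | queues: N=1 E=0 S=0 W=0
Step 5 [EW]: N:wait,E:empty,S:wait,W:empty | queues: N=1 E=0 S=0 W=0
Step 6 [NS]: N:car3-GO,E:wait,S:empty,W:wait | queues: N=0 E=0 S=0 W=0

N: empty
E: empty
S: empty
W: empty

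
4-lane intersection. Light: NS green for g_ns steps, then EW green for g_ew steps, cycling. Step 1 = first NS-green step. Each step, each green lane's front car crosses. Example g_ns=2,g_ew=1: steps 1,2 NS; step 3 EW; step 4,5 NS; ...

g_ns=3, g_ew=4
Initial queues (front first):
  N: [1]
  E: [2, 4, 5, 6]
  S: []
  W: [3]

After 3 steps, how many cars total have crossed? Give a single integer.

Answer: 1

Derivation:
Step 1 [NS]: N:car1-GO,E:wait,S:empty,W:wait | queues: N=0 E=4 S=0 W=1
Step 2 [NS]: N:empty,E:wait,S:empty,W:wait | queues: N=0 E=4 S=0 W=1
Step 3 [NS]: N:empty,E:wait,S:empty,W:wait | queues: N=0 E=4 S=0 W=1
Cars crossed by step 3: 1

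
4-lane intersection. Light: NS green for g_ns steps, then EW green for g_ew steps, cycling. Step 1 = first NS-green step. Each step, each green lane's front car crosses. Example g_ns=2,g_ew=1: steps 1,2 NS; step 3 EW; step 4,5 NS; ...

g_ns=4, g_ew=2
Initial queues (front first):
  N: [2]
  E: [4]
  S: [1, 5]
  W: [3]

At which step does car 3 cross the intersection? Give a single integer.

Step 1 [NS]: N:car2-GO,E:wait,S:car1-GO,W:wait | queues: N=0 E=1 S=1 W=1
Step 2 [NS]: N:empty,E:wait,S:car5-GO,W:wait | queues: N=0 E=1 S=0 W=1
Step 3 [NS]: N:empty,E:wait,S:empty,W:wait | queues: N=0 E=1 S=0 W=1
Step 4 [NS]: N:empty,E:wait,S:empty,W:wait | queues: N=0 E=1 S=0 W=1
Step 5 [EW]: N:wait,E:car4-GO,S:wait,W:car3-GO | queues: N=0 E=0 S=0 W=0
Car 3 crosses at step 5

5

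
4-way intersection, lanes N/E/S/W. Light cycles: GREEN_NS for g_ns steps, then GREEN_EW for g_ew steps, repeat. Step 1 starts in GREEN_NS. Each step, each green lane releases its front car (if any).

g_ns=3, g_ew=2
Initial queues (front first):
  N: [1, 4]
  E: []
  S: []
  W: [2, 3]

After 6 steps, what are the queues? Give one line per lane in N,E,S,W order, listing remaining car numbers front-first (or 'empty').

Step 1 [NS]: N:car1-GO,E:wait,S:empty,W:wait | queues: N=1 E=0 S=0 W=2
Step 2 [NS]: N:car4-GO,E:wait,S:empty,W:wait | queues: N=0 E=0 S=0 W=2
Step 3 [NS]: N:empty,E:wait,S:empty,W:wait | queues: N=0 E=0 S=0 W=2
Step 4 [EW]: N:wait,E:empty,S:wait,W:car2-GO | queues: N=0 E=0 S=0 W=1
Step 5 [EW]: N:wait,E:empty,S:wait,W:car3-GO | queues: N=0 E=0 S=0 W=0

N: empty
E: empty
S: empty
W: empty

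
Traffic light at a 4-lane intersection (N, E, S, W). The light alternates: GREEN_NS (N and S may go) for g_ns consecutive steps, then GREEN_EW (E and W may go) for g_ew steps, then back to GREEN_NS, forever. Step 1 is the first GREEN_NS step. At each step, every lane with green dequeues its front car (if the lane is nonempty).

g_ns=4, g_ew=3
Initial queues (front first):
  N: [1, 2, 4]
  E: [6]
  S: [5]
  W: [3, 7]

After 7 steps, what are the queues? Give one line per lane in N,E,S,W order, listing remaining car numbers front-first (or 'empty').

Step 1 [NS]: N:car1-GO,E:wait,S:car5-GO,W:wait | queues: N=2 E=1 S=0 W=2
Step 2 [NS]: N:car2-GO,E:wait,S:empty,W:wait | queues: N=1 E=1 S=0 W=2
Step 3 [NS]: N:car4-GO,E:wait,S:empty,W:wait | queues: N=0 E=1 S=0 W=2
Step 4 [NS]: N:empty,E:wait,S:empty,W:wait | queues: N=0 E=1 S=0 W=2
Step 5 [EW]: N:wait,E:car6-GO,S:wait,W:car3-GO | queues: N=0 E=0 S=0 W=1
Step 6 [EW]: N:wait,E:empty,S:wait,W:car7-GO | queues: N=0 E=0 S=0 W=0

N: empty
E: empty
S: empty
W: empty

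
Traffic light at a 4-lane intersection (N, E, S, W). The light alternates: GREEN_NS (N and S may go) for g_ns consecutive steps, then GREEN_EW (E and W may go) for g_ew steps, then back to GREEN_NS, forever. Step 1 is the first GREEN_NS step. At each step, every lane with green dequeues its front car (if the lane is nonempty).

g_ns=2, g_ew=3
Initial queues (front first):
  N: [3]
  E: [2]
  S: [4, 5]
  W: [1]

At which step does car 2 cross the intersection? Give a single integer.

Step 1 [NS]: N:car3-GO,E:wait,S:car4-GO,W:wait | queues: N=0 E=1 S=1 W=1
Step 2 [NS]: N:empty,E:wait,S:car5-GO,W:wait | queues: N=0 E=1 S=0 W=1
Step 3 [EW]: N:wait,E:car2-GO,S:wait,W:car1-GO | queues: N=0 E=0 S=0 W=0
Car 2 crosses at step 3

3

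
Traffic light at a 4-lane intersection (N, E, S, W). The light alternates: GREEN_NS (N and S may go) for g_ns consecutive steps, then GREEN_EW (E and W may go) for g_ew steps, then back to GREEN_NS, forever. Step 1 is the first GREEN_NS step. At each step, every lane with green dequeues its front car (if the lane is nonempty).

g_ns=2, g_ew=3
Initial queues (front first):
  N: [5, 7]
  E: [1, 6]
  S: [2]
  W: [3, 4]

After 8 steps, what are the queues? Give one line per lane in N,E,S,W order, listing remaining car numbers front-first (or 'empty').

Step 1 [NS]: N:car5-GO,E:wait,S:car2-GO,W:wait | queues: N=1 E=2 S=0 W=2
Step 2 [NS]: N:car7-GO,E:wait,S:empty,W:wait | queues: N=0 E=2 S=0 W=2
Step 3 [EW]: N:wait,E:car1-GO,S:wait,W:car3-GO | queues: N=0 E=1 S=0 W=1
Step 4 [EW]: N:wait,E:car6-GO,S:wait,W:car4-GO | queues: N=0 E=0 S=0 W=0

N: empty
E: empty
S: empty
W: empty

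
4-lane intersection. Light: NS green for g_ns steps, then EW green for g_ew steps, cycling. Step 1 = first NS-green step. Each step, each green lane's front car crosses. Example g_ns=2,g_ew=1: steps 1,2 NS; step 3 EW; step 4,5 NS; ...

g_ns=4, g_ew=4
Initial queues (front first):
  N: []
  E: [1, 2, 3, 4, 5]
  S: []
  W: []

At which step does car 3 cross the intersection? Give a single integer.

Step 1 [NS]: N:empty,E:wait,S:empty,W:wait | queues: N=0 E=5 S=0 W=0
Step 2 [NS]: N:empty,E:wait,S:empty,W:wait | queues: N=0 E=5 S=0 W=0
Step 3 [NS]: N:empty,E:wait,S:empty,W:wait | queues: N=0 E=5 S=0 W=0
Step 4 [NS]: N:empty,E:wait,S:empty,W:wait | queues: N=0 E=5 S=0 W=0
Step 5 [EW]: N:wait,E:car1-GO,S:wait,W:empty | queues: N=0 E=4 S=0 W=0
Step 6 [EW]: N:wait,E:car2-GO,S:wait,W:empty | queues: N=0 E=3 S=0 W=0
Step 7 [EW]: N:wait,E:car3-GO,S:wait,W:empty | queues: N=0 E=2 S=0 W=0
Step 8 [EW]: N:wait,E:car4-GO,S:wait,W:empty | queues: N=0 E=1 S=0 W=0
Step 9 [NS]: N:empty,E:wait,S:empty,W:wait | queues: N=0 E=1 S=0 W=0
Step 10 [NS]: N:empty,E:wait,S:empty,W:wait | queues: N=0 E=1 S=0 W=0
Step 11 [NS]: N:empty,E:wait,S:empty,W:wait | queues: N=0 E=1 S=0 W=0
Step 12 [NS]: N:empty,E:wait,S:empty,W:wait | queues: N=0 E=1 S=0 W=0
Step 13 [EW]: N:wait,E:car5-GO,S:wait,W:empty | queues: N=0 E=0 S=0 W=0
Car 3 crosses at step 7

7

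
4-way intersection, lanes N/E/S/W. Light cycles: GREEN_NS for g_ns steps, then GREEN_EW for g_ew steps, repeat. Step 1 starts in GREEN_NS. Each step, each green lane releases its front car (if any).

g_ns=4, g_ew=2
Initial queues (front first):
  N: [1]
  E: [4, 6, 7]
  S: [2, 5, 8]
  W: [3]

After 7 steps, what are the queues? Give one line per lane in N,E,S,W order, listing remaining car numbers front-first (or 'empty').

Step 1 [NS]: N:car1-GO,E:wait,S:car2-GO,W:wait | queues: N=0 E=3 S=2 W=1
Step 2 [NS]: N:empty,E:wait,S:car5-GO,W:wait | queues: N=0 E=3 S=1 W=1
Step 3 [NS]: N:empty,E:wait,S:car8-GO,W:wait | queues: N=0 E=3 S=0 W=1
Step 4 [NS]: N:empty,E:wait,S:empty,W:wait | queues: N=0 E=3 S=0 W=1
Step 5 [EW]: N:wait,E:car4-GO,S:wait,W:car3-GO | queues: N=0 E=2 S=0 W=0
Step 6 [EW]: N:wait,E:car6-GO,S:wait,W:empty | queues: N=0 E=1 S=0 W=0
Step 7 [NS]: N:empty,E:wait,S:empty,W:wait | queues: N=0 E=1 S=0 W=0

N: empty
E: 7
S: empty
W: empty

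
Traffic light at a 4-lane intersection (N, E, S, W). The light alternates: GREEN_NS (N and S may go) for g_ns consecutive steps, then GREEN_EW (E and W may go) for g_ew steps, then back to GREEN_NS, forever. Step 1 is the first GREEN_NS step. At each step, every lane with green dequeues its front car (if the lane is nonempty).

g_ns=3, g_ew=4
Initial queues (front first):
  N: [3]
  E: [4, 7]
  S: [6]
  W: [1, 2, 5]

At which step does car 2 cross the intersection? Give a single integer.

Step 1 [NS]: N:car3-GO,E:wait,S:car6-GO,W:wait | queues: N=0 E=2 S=0 W=3
Step 2 [NS]: N:empty,E:wait,S:empty,W:wait | queues: N=0 E=2 S=0 W=3
Step 3 [NS]: N:empty,E:wait,S:empty,W:wait | queues: N=0 E=2 S=0 W=3
Step 4 [EW]: N:wait,E:car4-GO,S:wait,W:car1-GO | queues: N=0 E=1 S=0 W=2
Step 5 [EW]: N:wait,E:car7-GO,S:wait,W:car2-GO | queues: N=0 E=0 S=0 W=1
Step 6 [EW]: N:wait,E:empty,S:wait,W:car5-GO | queues: N=0 E=0 S=0 W=0
Car 2 crosses at step 5

5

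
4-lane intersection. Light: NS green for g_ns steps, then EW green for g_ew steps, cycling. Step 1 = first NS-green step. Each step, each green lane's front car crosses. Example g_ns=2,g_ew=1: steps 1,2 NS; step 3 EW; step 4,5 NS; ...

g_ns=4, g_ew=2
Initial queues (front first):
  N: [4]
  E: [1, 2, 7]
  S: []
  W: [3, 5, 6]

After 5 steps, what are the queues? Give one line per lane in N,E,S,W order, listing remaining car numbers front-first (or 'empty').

Step 1 [NS]: N:car4-GO,E:wait,S:empty,W:wait | queues: N=0 E=3 S=0 W=3
Step 2 [NS]: N:empty,E:wait,S:empty,W:wait | queues: N=0 E=3 S=0 W=3
Step 3 [NS]: N:empty,E:wait,S:empty,W:wait | queues: N=0 E=3 S=0 W=3
Step 4 [NS]: N:empty,E:wait,S:empty,W:wait | queues: N=0 E=3 S=0 W=3
Step 5 [EW]: N:wait,E:car1-GO,S:wait,W:car3-GO | queues: N=0 E=2 S=0 W=2

N: empty
E: 2 7
S: empty
W: 5 6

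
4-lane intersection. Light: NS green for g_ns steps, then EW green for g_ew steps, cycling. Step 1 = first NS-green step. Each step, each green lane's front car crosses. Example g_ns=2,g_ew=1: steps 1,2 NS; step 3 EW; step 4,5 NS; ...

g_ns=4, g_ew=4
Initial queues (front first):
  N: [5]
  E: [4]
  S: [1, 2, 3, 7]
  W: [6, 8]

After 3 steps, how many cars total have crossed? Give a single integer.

Answer: 4

Derivation:
Step 1 [NS]: N:car5-GO,E:wait,S:car1-GO,W:wait | queues: N=0 E=1 S=3 W=2
Step 2 [NS]: N:empty,E:wait,S:car2-GO,W:wait | queues: N=0 E=1 S=2 W=2
Step 3 [NS]: N:empty,E:wait,S:car3-GO,W:wait | queues: N=0 E=1 S=1 W=2
Cars crossed by step 3: 4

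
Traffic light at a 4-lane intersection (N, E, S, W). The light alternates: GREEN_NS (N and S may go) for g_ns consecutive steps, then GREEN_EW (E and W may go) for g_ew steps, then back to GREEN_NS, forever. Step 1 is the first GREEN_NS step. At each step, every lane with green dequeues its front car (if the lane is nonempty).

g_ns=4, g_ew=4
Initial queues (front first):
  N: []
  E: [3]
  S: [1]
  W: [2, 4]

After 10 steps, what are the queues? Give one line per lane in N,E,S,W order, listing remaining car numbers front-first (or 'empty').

Step 1 [NS]: N:empty,E:wait,S:car1-GO,W:wait | queues: N=0 E=1 S=0 W=2
Step 2 [NS]: N:empty,E:wait,S:empty,W:wait | queues: N=0 E=1 S=0 W=2
Step 3 [NS]: N:empty,E:wait,S:empty,W:wait | queues: N=0 E=1 S=0 W=2
Step 4 [NS]: N:empty,E:wait,S:empty,W:wait | queues: N=0 E=1 S=0 W=2
Step 5 [EW]: N:wait,E:car3-GO,S:wait,W:car2-GO | queues: N=0 E=0 S=0 W=1
Step 6 [EW]: N:wait,E:empty,S:wait,W:car4-GO | queues: N=0 E=0 S=0 W=0

N: empty
E: empty
S: empty
W: empty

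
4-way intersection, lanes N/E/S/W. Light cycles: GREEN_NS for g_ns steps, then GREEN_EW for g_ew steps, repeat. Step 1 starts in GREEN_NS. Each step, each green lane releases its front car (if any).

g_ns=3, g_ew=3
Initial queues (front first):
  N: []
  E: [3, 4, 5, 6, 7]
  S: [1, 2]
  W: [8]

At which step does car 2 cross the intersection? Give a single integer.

Step 1 [NS]: N:empty,E:wait,S:car1-GO,W:wait | queues: N=0 E=5 S=1 W=1
Step 2 [NS]: N:empty,E:wait,S:car2-GO,W:wait | queues: N=0 E=5 S=0 W=1
Step 3 [NS]: N:empty,E:wait,S:empty,W:wait | queues: N=0 E=5 S=0 W=1
Step 4 [EW]: N:wait,E:car3-GO,S:wait,W:car8-GO | queues: N=0 E=4 S=0 W=0
Step 5 [EW]: N:wait,E:car4-GO,S:wait,W:empty | queues: N=0 E=3 S=0 W=0
Step 6 [EW]: N:wait,E:car5-GO,S:wait,W:empty | queues: N=0 E=2 S=0 W=0
Step 7 [NS]: N:empty,E:wait,S:empty,W:wait | queues: N=0 E=2 S=0 W=0
Step 8 [NS]: N:empty,E:wait,S:empty,W:wait | queues: N=0 E=2 S=0 W=0
Step 9 [NS]: N:empty,E:wait,S:empty,W:wait | queues: N=0 E=2 S=0 W=0
Step 10 [EW]: N:wait,E:car6-GO,S:wait,W:empty | queues: N=0 E=1 S=0 W=0
Step 11 [EW]: N:wait,E:car7-GO,S:wait,W:empty | queues: N=0 E=0 S=0 W=0
Car 2 crosses at step 2

2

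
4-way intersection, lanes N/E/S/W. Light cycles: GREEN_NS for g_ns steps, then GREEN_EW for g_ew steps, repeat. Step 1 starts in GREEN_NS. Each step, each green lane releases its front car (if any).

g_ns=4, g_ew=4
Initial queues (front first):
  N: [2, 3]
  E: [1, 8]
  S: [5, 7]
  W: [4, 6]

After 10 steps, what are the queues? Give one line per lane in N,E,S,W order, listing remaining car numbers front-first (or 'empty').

Step 1 [NS]: N:car2-GO,E:wait,S:car5-GO,W:wait | queues: N=1 E=2 S=1 W=2
Step 2 [NS]: N:car3-GO,E:wait,S:car7-GO,W:wait | queues: N=0 E=2 S=0 W=2
Step 3 [NS]: N:empty,E:wait,S:empty,W:wait | queues: N=0 E=2 S=0 W=2
Step 4 [NS]: N:empty,E:wait,S:empty,W:wait | queues: N=0 E=2 S=0 W=2
Step 5 [EW]: N:wait,E:car1-GO,S:wait,W:car4-GO | queues: N=0 E=1 S=0 W=1
Step 6 [EW]: N:wait,E:car8-GO,S:wait,W:car6-GO | queues: N=0 E=0 S=0 W=0

N: empty
E: empty
S: empty
W: empty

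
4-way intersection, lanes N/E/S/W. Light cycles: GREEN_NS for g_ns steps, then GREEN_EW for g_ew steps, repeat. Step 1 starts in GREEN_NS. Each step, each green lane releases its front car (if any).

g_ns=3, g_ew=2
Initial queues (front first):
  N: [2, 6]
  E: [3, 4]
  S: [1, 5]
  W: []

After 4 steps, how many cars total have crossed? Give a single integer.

Answer: 5

Derivation:
Step 1 [NS]: N:car2-GO,E:wait,S:car1-GO,W:wait | queues: N=1 E=2 S=1 W=0
Step 2 [NS]: N:car6-GO,E:wait,S:car5-GO,W:wait | queues: N=0 E=2 S=0 W=0
Step 3 [NS]: N:empty,E:wait,S:empty,W:wait | queues: N=0 E=2 S=0 W=0
Step 4 [EW]: N:wait,E:car3-GO,S:wait,W:empty | queues: N=0 E=1 S=0 W=0
Cars crossed by step 4: 5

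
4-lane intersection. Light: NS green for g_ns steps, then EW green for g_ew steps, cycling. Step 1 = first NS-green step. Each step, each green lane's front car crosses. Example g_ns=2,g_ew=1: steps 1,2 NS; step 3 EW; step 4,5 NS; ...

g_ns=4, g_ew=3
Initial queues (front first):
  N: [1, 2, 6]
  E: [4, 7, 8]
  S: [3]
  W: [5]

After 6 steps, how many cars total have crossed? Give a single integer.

Answer: 7

Derivation:
Step 1 [NS]: N:car1-GO,E:wait,S:car3-GO,W:wait | queues: N=2 E=3 S=0 W=1
Step 2 [NS]: N:car2-GO,E:wait,S:empty,W:wait | queues: N=1 E=3 S=0 W=1
Step 3 [NS]: N:car6-GO,E:wait,S:empty,W:wait | queues: N=0 E=3 S=0 W=1
Step 4 [NS]: N:empty,E:wait,S:empty,W:wait | queues: N=0 E=3 S=0 W=1
Step 5 [EW]: N:wait,E:car4-GO,S:wait,W:car5-GO | queues: N=0 E=2 S=0 W=0
Step 6 [EW]: N:wait,E:car7-GO,S:wait,W:empty | queues: N=0 E=1 S=0 W=0
Cars crossed by step 6: 7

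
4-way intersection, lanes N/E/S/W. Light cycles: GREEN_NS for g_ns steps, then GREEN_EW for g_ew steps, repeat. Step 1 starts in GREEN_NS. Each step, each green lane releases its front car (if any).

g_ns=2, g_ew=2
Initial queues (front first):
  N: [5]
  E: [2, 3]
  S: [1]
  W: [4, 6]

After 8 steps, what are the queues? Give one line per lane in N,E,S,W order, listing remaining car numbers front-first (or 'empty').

Step 1 [NS]: N:car5-GO,E:wait,S:car1-GO,W:wait | queues: N=0 E=2 S=0 W=2
Step 2 [NS]: N:empty,E:wait,S:empty,W:wait | queues: N=0 E=2 S=0 W=2
Step 3 [EW]: N:wait,E:car2-GO,S:wait,W:car4-GO | queues: N=0 E=1 S=0 W=1
Step 4 [EW]: N:wait,E:car3-GO,S:wait,W:car6-GO | queues: N=0 E=0 S=0 W=0

N: empty
E: empty
S: empty
W: empty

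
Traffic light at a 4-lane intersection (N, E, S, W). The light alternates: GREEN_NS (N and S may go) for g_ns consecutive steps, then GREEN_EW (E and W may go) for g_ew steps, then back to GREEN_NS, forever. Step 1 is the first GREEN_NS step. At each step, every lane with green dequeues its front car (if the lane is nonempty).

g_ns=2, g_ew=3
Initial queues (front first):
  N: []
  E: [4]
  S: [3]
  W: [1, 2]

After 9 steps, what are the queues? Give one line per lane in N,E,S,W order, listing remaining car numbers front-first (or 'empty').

Step 1 [NS]: N:empty,E:wait,S:car3-GO,W:wait | queues: N=0 E=1 S=0 W=2
Step 2 [NS]: N:empty,E:wait,S:empty,W:wait | queues: N=0 E=1 S=0 W=2
Step 3 [EW]: N:wait,E:car4-GO,S:wait,W:car1-GO | queues: N=0 E=0 S=0 W=1
Step 4 [EW]: N:wait,E:empty,S:wait,W:car2-GO | queues: N=0 E=0 S=0 W=0

N: empty
E: empty
S: empty
W: empty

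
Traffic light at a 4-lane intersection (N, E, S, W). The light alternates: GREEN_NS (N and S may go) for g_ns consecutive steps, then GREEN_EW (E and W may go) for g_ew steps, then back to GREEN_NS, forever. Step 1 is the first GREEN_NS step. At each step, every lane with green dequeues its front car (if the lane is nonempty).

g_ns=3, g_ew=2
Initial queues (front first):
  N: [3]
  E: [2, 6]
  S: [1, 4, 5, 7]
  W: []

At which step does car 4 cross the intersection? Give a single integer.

Step 1 [NS]: N:car3-GO,E:wait,S:car1-GO,W:wait | queues: N=0 E=2 S=3 W=0
Step 2 [NS]: N:empty,E:wait,S:car4-GO,W:wait | queues: N=0 E=2 S=2 W=0
Step 3 [NS]: N:empty,E:wait,S:car5-GO,W:wait | queues: N=0 E=2 S=1 W=0
Step 4 [EW]: N:wait,E:car2-GO,S:wait,W:empty | queues: N=0 E=1 S=1 W=0
Step 5 [EW]: N:wait,E:car6-GO,S:wait,W:empty | queues: N=0 E=0 S=1 W=0
Step 6 [NS]: N:empty,E:wait,S:car7-GO,W:wait | queues: N=0 E=0 S=0 W=0
Car 4 crosses at step 2

2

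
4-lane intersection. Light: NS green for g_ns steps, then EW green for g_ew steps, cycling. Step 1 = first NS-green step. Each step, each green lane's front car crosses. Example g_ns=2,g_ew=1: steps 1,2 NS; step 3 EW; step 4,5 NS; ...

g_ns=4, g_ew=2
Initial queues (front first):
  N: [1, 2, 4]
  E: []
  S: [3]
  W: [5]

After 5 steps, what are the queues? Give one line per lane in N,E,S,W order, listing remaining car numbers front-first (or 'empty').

Step 1 [NS]: N:car1-GO,E:wait,S:car3-GO,W:wait | queues: N=2 E=0 S=0 W=1
Step 2 [NS]: N:car2-GO,E:wait,S:empty,W:wait | queues: N=1 E=0 S=0 W=1
Step 3 [NS]: N:car4-GO,E:wait,S:empty,W:wait | queues: N=0 E=0 S=0 W=1
Step 4 [NS]: N:empty,E:wait,S:empty,W:wait | queues: N=0 E=0 S=0 W=1
Step 5 [EW]: N:wait,E:empty,S:wait,W:car5-GO | queues: N=0 E=0 S=0 W=0

N: empty
E: empty
S: empty
W: empty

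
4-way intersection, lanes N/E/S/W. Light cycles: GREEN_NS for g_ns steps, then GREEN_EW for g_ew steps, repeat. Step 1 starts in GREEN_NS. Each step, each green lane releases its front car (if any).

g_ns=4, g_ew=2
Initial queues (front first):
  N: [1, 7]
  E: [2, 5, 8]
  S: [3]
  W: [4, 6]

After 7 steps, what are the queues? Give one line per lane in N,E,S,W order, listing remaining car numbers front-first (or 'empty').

Step 1 [NS]: N:car1-GO,E:wait,S:car3-GO,W:wait | queues: N=1 E=3 S=0 W=2
Step 2 [NS]: N:car7-GO,E:wait,S:empty,W:wait | queues: N=0 E=3 S=0 W=2
Step 3 [NS]: N:empty,E:wait,S:empty,W:wait | queues: N=0 E=3 S=0 W=2
Step 4 [NS]: N:empty,E:wait,S:empty,W:wait | queues: N=0 E=3 S=0 W=2
Step 5 [EW]: N:wait,E:car2-GO,S:wait,W:car4-GO | queues: N=0 E=2 S=0 W=1
Step 6 [EW]: N:wait,E:car5-GO,S:wait,W:car6-GO | queues: N=0 E=1 S=0 W=0
Step 7 [NS]: N:empty,E:wait,S:empty,W:wait | queues: N=0 E=1 S=0 W=0

N: empty
E: 8
S: empty
W: empty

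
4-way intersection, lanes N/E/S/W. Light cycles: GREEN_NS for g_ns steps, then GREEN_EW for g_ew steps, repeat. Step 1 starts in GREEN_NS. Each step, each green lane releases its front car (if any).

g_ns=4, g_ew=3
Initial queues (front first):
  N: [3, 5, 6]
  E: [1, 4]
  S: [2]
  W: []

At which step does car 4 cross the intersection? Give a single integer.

Step 1 [NS]: N:car3-GO,E:wait,S:car2-GO,W:wait | queues: N=2 E=2 S=0 W=0
Step 2 [NS]: N:car5-GO,E:wait,S:empty,W:wait | queues: N=1 E=2 S=0 W=0
Step 3 [NS]: N:car6-GO,E:wait,S:empty,W:wait | queues: N=0 E=2 S=0 W=0
Step 4 [NS]: N:empty,E:wait,S:empty,W:wait | queues: N=0 E=2 S=0 W=0
Step 5 [EW]: N:wait,E:car1-GO,S:wait,W:empty | queues: N=0 E=1 S=0 W=0
Step 6 [EW]: N:wait,E:car4-GO,S:wait,W:empty | queues: N=0 E=0 S=0 W=0
Car 4 crosses at step 6

6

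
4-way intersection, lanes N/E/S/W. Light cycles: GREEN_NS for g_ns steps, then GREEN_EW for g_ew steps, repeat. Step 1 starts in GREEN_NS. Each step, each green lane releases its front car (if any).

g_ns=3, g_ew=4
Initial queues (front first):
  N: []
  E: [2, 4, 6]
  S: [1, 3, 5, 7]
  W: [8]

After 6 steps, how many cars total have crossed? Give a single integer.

Step 1 [NS]: N:empty,E:wait,S:car1-GO,W:wait | queues: N=0 E=3 S=3 W=1
Step 2 [NS]: N:empty,E:wait,S:car3-GO,W:wait | queues: N=0 E=3 S=2 W=1
Step 3 [NS]: N:empty,E:wait,S:car5-GO,W:wait | queues: N=0 E=3 S=1 W=1
Step 4 [EW]: N:wait,E:car2-GO,S:wait,W:car8-GO | queues: N=0 E=2 S=1 W=0
Step 5 [EW]: N:wait,E:car4-GO,S:wait,W:empty | queues: N=0 E=1 S=1 W=0
Step 6 [EW]: N:wait,E:car6-GO,S:wait,W:empty | queues: N=0 E=0 S=1 W=0
Cars crossed by step 6: 7

Answer: 7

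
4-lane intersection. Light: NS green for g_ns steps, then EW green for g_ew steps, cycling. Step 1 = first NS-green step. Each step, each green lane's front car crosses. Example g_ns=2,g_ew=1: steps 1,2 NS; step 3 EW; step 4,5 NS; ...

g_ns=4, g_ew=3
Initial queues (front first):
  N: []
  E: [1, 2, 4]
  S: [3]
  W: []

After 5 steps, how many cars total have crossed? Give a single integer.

Step 1 [NS]: N:empty,E:wait,S:car3-GO,W:wait | queues: N=0 E=3 S=0 W=0
Step 2 [NS]: N:empty,E:wait,S:empty,W:wait | queues: N=0 E=3 S=0 W=0
Step 3 [NS]: N:empty,E:wait,S:empty,W:wait | queues: N=0 E=3 S=0 W=0
Step 4 [NS]: N:empty,E:wait,S:empty,W:wait | queues: N=0 E=3 S=0 W=0
Step 5 [EW]: N:wait,E:car1-GO,S:wait,W:empty | queues: N=0 E=2 S=0 W=0
Cars crossed by step 5: 2

Answer: 2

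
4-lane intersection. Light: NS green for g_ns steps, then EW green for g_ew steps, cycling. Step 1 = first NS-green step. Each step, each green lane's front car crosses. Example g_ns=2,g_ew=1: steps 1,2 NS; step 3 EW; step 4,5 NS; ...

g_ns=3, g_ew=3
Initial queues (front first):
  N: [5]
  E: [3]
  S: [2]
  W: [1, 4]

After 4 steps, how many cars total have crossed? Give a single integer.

Answer: 4

Derivation:
Step 1 [NS]: N:car5-GO,E:wait,S:car2-GO,W:wait | queues: N=0 E=1 S=0 W=2
Step 2 [NS]: N:empty,E:wait,S:empty,W:wait | queues: N=0 E=1 S=0 W=2
Step 3 [NS]: N:empty,E:wait,S:empty,W:wait | queues: N=0 E=1 S=0 W=2
Step 4 [EW]: N:wait,E:car3-GO,S:wait,W:car1-GO | queues: N=0 E=0 S=0 W=1
Cars crossed by step 4: 4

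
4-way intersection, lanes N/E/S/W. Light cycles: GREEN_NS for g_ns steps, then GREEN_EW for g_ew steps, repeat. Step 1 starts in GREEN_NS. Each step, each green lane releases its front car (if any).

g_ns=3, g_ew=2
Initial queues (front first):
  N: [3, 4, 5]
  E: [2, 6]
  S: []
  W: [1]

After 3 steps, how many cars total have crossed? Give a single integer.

Answer: 3

Derivation:
Step 1 [NS]: N:car3-GO,E:wait,S:empty,W:wait | queues: N=2 E=2 S=0 W=1
Step 2 [NS]: N:car4-GO,E:wait,S:empty,W:wait | queues: N=1 E=2 S=0 W=1
Step 3 [NS]: N:car5-GO,E:wait,S:empty,W:wait | queues: N=0 E=2 S=0 W=1
Cars crossed by step 3: 3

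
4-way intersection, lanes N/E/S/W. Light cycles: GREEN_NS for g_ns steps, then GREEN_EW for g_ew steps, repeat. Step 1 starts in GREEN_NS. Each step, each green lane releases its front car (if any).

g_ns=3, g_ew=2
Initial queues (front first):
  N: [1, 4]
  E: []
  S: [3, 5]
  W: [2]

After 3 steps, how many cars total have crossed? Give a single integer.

Answer: 4

Derivation:
Step 1 [NS]: N:car1-GO,E:wait,S:car3-GO,W:wait | queues: N=1 E=0 S=1 W=1
Step 2 [NS]: N:car4-GO,E:wait,S:car5-GO,W:wait | queues: N=0 E=0 S=0 W=1
Step 3 [NS]: N:empty,E:wait,S:empty,W:wait | queues: N=0 E=0 S=0 W=1
Cars crossed by step 3: 4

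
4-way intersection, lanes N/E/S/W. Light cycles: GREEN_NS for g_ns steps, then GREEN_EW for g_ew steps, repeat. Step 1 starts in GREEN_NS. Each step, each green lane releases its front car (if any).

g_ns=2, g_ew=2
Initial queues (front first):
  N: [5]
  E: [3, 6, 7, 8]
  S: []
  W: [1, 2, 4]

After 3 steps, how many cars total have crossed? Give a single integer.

Answer: 3

Derivation:
Step 1 [NS]: N:car5-GO,E:wait,S:empty,W:wait | queues: N=0 E=4 S=0 W=3
Step 2 [NS]: N:empty,E:wait,S:empty,W:wait | queues: N=0 E=4 S=0 W=3
Step 3 [EW]: N:wait,E:car3-GO,S:wait,W:car1-GO | queues: N=0 E=3 S=0 W=2
Cars crossed by step 3: 3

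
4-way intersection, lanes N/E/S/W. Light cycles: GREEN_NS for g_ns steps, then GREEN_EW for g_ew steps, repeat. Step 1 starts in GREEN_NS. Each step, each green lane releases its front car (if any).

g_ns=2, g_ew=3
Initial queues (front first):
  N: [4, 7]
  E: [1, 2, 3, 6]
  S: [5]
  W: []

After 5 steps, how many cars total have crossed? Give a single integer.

Answer: 6

Derivation:
Step 1 [NS]: N:car4-GO,E:wait,S:car5-GO,W:wait | queues: N=1 E=4 S=0 W=0
Step 2 [NS]: N:car7-GO,E:wait,S:empty,W:wait | queues: N=0 E=4 S=0 W=0
Step 3 [EW]: N:wait,E:car1-GO,S:wait,W:empty | queues: N=0 E=3 S=0 W=0
Step 4 [EW]: N:wait,E:car2-GO,S:wait,W:empty | queues: N=0 E=2 S=0 W=0
Step 5 [EW]: N:wait,E:car3-GO,S:wait,W:empty | queues: N=0 E=1 S=0 W=0
Cars crossed by step 5: 6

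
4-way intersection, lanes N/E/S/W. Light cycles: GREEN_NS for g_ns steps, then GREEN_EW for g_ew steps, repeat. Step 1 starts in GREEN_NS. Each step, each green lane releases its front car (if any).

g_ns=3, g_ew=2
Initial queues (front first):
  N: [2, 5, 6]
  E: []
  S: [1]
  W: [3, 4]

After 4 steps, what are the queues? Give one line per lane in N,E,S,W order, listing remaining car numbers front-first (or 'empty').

Step 1 [NS]: N:car2-GO,E:wait,S:car1-GO,W:wait | queues: N=2 E=0 S=0 W=2
Step 2 [NS]: N:car5-GO,E:wait,S:empty,W:wait | queues: N=1 E=0 S=0 W=2
Step 3 [NS]: N:car6-GO,E:wait,S:empty,W:wait | queues: N=0 E=0 S=0 W=2
Step 4 [EW]: N:wait,E:empty,S:wait,W:car3-GO | queues: N=0 E=0 S=0 W=1

N: empty
E: empty
S: empty
W: 4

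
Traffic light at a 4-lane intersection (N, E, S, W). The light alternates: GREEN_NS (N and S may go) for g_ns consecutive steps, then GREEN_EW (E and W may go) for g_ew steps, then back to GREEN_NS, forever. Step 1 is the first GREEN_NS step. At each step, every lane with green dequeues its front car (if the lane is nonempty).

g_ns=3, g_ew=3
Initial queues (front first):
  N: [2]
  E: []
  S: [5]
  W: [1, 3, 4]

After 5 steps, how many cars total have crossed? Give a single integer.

Answer: 4

Derivation:
Step 1 [NS]: N:car2-GO,E:wait,S:car5-GO,W:wait | queues: N=0 E=0 S=0 W=3
Step 2 [NS]: N:empty,E:wait,S:empty,W:wait | queues: N=0 E=0 S=0 W=3
Step 3 [NS]: N:empty,E:wait,S:empty,W:wait | queues: N=0 E=0 S=0 W=3
Step 4 [EW]: N:wait,E:empty,S:wait,W:car1-GO | queues: N=0 E=0 S=0 W=2
Step 5 [EW]: N:wait,E:empty,S:wait,W:car3-GO | queues: N=0 E=0 S=0 W=1
Cars crossed by step 5: 4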